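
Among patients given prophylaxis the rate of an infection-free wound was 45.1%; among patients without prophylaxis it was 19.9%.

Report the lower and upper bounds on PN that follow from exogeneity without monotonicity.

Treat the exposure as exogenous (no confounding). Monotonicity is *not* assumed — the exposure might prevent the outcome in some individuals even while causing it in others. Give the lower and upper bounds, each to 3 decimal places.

0.559 ≤ PN ≤ 1.000

p₁ = 0.451, p₀ = 0.199.
Under exogeneity alone the bounds on PN are max{0,(p₁−p₀)/p₁} ≤ PN ≤ min{1,(1−p₀)/p₁}.
  lower = (p₁ − p₀)/p₁ = 0.252 / 0.451 ≈ 0.5588
  upper = min{1, (1 − p₀)/p₁} = 0.801 / 0.451 ≈ 1.7761 → capped at 1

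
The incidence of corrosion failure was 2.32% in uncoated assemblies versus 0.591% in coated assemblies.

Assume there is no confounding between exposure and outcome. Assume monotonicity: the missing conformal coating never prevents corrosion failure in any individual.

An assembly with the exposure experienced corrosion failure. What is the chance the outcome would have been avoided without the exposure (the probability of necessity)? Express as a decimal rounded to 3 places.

p₁ = 0.0232, p₀ = 0.00591.
Under exogeneity and monotonicity, PN = (p₁ − p₀) / p₁.
PN = (0.0232 − 0.00591) / 0.0232 = 0.01729 / 0.0232 ≈ 0.7453

PN ≈ 0.745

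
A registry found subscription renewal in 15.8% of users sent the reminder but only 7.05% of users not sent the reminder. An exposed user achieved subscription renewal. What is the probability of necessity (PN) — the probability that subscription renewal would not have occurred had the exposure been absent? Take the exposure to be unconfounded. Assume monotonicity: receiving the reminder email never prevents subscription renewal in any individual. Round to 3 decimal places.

PN ≈ 0.554

p₁ = 0.158, p₀ = 0.0705.
Under exogeneity and monotonicity, PN = (p₁ − p₀) / p₁.
PN = (0.158 − 0.0705) / 0.158 = 0.0875 / 0.158 ≈ 0.5538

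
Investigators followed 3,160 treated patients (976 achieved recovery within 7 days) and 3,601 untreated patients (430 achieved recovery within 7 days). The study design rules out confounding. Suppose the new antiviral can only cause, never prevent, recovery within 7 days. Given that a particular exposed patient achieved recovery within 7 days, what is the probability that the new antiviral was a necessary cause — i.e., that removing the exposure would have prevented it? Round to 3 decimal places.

p₁ = P(outcome | exposed) = 976/3160 = 0.30886
p₀ = P(outcome | unexposed) = 430/3601 = 0.11941
Under exogeneity and monotonicity, PN = (p₁ − p₀) / p₁.
PN = (0.30886 − 0.11941) / 0.30886 = 0.18945 / 0.30886 ≈ 0.6134

PN ≈ 0.613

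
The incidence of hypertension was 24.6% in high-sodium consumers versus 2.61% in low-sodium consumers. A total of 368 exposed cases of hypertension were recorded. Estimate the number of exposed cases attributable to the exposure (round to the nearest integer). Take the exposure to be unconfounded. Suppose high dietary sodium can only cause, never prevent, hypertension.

p₁ = 0.246, p₀ = 0.0261.
PN = (p₁ − p₀)/p₁ = (0.246 − 0.0261) / 0.246 ≈ 0.89390.
Attributable cases ≈ PN × (exposed cases) = 0.89390 × 368 ≈ 328.96.

about 329 cases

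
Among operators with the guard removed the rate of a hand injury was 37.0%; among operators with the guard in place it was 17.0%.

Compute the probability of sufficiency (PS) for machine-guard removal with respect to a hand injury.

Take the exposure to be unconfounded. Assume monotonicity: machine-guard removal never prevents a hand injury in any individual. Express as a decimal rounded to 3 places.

PS ≈ 0.241

p₁ = 0.37, p₀ = 0.17.
Under exogeneity and monotonicity, PS = (p₁ − p₀) / (1 − p₀).
PS = (0.37 − 0.17) / (1 − 0.17) = 0.2 / 0.83 ≈ 0.2410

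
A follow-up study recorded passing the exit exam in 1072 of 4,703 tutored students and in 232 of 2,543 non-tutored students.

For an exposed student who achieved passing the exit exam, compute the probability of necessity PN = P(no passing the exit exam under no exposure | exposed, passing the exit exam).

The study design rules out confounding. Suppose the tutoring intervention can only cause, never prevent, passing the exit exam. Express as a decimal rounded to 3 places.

p₁ = P(outcome | exposed) = 1072/4703 = 0.22794
p₀ = P(outcome | unexposed) = 232/2543 = 0.091231
Under exogeneity and monotonicity, PN = (p₁ − p₀) / p₁.
PN = (0.22794 − 0.091231) / 0.22794 = 0.13671 / 0.22794 ≈ 0.5998

PN ≈ 0.600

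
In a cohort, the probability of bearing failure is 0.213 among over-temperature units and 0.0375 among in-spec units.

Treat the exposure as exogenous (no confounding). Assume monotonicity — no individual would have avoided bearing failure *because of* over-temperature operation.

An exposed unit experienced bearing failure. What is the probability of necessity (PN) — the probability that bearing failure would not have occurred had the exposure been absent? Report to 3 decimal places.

Let p₁ = 0.213, p₀ = 0.0375.
Under exogeneity and monotonicity, PN = (p₁ − p₀) / p₁.
PN = (0.213 − 0.0375) / 0.213 = 0.1755 / 0.213 ≈ 0.8239

PN ≈ 0.824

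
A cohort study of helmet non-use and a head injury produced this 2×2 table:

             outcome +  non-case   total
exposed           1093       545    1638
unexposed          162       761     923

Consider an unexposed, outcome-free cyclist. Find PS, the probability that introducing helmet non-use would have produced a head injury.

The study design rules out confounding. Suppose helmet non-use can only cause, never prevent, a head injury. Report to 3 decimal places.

PS ≈ 0.596

p₁ = P(outcome | exposed) = 1093/1638 = 0.66728
p₀ = P(outcome | unexposed) = 162/923 = 0.17551
Under exogeneity and monotonicity, PS = (p₁ − p₀)/(1 − p₀).
PS = (0.66728 − 0.17551) / 0.82449 ≈ 0.5964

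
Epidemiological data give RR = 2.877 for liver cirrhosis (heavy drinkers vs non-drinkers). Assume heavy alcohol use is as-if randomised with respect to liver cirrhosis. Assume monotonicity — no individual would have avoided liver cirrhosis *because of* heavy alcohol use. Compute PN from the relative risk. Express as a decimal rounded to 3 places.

Under exogeneity and monotonicity, PN = (RR − 1) / RR = 1 − 1/RR.
PN = (2.877 − 1) / 2.877 = 1.877 / 2.877 ≈ 0.6524

PN ≈ 0.652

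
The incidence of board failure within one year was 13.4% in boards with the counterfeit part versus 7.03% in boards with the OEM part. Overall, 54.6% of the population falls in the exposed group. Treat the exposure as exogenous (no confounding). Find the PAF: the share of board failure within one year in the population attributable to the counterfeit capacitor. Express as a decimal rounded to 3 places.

p₁ = 0.134, p₀ = 0.0703.
Overall risk P(Y=1) = π·p₁ + (1−π)·p₀ = 0.546×0.134 + 0.454×0.0703 = 0.10508.
Under exogeneity, PAF = [P(Y=1) − p₀] / P(Y=1).
PAF = (0.10508 − 0.0703) / 0.10508 ≈ 0.3310

PAF ≈ 0.331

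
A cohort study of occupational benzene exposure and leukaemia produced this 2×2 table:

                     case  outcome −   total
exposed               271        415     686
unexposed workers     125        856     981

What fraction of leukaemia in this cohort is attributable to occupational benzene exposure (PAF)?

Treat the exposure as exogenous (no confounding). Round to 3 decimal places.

p₁ = P(outcome | exposed) = 271/686 = 0.39504
p₀ = P(outcome | unexposed) = 125/981 = 0.12742
Exposure prevalence π = 686/1667 = 0.41152; overall risk P(Y=1) = 0.23755.
Under exogeneity, PAF = [P(Y=1) − p₀]/P(Y=1).
PAF = (0.23755 − 0.12742) / 0.23755 ≈ 0.4636

PAF ≈ 0.464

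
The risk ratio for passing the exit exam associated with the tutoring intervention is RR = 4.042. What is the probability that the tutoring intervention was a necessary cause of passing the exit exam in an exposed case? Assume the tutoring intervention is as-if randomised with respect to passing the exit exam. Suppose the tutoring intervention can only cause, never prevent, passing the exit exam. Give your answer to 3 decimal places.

PN ≈ 0.753

Under exogeneity and monotonicity, PN = (RR − 1) / RR = 1 − 1/RR.
PN = (4.042 − 1) / 4.042 = 3.042 / 4.042 ≈ 0.7526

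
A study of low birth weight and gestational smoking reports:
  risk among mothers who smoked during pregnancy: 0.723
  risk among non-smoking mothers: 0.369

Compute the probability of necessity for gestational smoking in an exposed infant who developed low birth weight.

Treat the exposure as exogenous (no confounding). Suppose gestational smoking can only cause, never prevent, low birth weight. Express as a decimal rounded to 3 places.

PN ≈ 0.490

Let p₁ = 0.723, p₀ = 0.369.
Under exogeneity and monotonicity, PN = (p₁ − p₀) / p₁.
PN = (0.723 − 0.369) / 0.723 = 0.354 / 0.723 ≈ 0.4896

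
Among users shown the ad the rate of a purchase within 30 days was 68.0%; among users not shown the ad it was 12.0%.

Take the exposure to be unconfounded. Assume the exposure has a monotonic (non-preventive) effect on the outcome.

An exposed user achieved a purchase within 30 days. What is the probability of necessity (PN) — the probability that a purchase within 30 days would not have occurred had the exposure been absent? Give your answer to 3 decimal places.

p₁ = 0.68, p₀ = 0.12.
Under exogeneity and monotonicity, PN = (p₁ − p₀) / p₁.
PN = (0.68 − 0.12) / 0.68 = 0.56 / 0.68 ≈ 0.8235

PN ≈ 0.824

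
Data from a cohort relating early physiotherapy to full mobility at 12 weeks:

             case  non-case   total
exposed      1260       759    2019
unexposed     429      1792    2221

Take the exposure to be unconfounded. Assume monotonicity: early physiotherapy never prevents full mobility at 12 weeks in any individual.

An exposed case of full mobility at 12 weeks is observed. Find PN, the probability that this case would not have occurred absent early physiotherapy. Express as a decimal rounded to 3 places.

p₁ = P(outcome | exposed) = 1260/2019 = 0.62407
p₀ = P(outcome | unexposed) = 429/2221 = 0.19316
Under exogeneity and monotonicity, PN = (p₁ − p₀)/p₁.
PN = (0.62407 − 0.19316) / 0.62407 ≈ 0.6905

PN ≈ 0.690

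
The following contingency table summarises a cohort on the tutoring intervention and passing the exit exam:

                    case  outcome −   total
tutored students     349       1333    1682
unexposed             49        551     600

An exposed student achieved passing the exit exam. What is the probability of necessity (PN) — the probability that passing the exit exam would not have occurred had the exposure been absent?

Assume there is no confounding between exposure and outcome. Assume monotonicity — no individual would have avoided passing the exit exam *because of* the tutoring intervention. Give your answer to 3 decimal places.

p₁ = P(outcome | exposed) = 349/1682 = 0.20749
p₀ = P(outcome | unexposed) = 49/600 = 0.081667
Under exogeneity and monotonicity, PN = (p₁ − p₀)/p₁.
PN = (0.20749 − 0.081667) / 0.20749 ≈ 0.6064

PN ≈ 0.606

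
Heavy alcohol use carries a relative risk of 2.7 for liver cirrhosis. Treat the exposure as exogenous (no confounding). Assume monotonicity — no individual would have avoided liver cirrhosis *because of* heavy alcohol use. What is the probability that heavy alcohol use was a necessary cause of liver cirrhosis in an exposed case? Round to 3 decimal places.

PN ≈ 0.630

Under exogeneity and monotonicity, PN = (RR − 1) / RR = 1 − 1/RR.
PN = (2.7 − 1) / 2.7 = 1.7 / 2.7 ≈ 0.6296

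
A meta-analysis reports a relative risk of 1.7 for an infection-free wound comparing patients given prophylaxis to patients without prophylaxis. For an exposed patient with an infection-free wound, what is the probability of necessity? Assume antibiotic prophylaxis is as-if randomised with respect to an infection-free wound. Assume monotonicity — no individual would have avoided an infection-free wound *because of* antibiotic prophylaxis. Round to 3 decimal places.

PN ≈ 0.412

Under exogeneity and monotonicity, PN = (RR − 1) / RR = 1 − 1/RR.
PN = (1.7 − 1) / 1.7 = 0.7 / 1.7 ≈ 0.4118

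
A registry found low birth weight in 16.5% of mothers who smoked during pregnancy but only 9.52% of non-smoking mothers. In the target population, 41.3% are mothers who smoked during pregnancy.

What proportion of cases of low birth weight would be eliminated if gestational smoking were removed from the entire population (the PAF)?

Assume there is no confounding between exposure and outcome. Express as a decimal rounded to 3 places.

p₁ = 0.165, p₀ = 0.0952.
Overall risk P(Y=1) = π·p₁ + (1−π)·p₀ = 0.413×0.165 + 0.587×0.0952 = 0.12403.
Under exogeneity, PAF = [P(Y=1) − p₀] / P(Y=1).
PAF = (0.12403 − 0.0952) / 0.12403 ≈ 0.2324

PAF ≈ 0.232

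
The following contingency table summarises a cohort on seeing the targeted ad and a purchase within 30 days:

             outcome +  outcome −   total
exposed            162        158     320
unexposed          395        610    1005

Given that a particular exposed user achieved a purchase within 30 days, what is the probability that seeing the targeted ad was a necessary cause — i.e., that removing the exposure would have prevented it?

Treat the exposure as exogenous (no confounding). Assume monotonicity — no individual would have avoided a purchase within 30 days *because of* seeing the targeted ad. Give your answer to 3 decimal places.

p₁ = P(outcome | exposed) = 162/320 = 0.50625
p₀ = P(outcome | unexposed) = 395/1005 = 0.39303
Under exogeneity and monotonicity, PN = (p₁ − p₀) / p₁.
PN = (0.50625 − 0.39303) / 0.50625 = 0.11322 / 0.50625 ≈ 0.2236

PN ≈ 0.224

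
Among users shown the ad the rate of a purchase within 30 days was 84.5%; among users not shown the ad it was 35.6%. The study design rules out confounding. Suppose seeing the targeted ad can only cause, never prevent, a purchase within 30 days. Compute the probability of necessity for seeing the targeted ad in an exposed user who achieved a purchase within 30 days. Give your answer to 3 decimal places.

p₁ = 0.845, p₀ = 0.356.
Under exogeneity and monotonicity, PN = (p₁ − p₀) / p₁.
PN = (0.845 − 0.356) / 0.845 = 0.489 / 0.845 ≈ 0.5787

PN ≈ 0.579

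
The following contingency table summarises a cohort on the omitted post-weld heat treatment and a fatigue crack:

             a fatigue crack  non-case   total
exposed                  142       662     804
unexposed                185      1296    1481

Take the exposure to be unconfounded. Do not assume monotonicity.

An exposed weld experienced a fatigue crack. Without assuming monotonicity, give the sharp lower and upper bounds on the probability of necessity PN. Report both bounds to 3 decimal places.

p₁ = P(outcome | exposed) = 142/804 = 0.17662
p₀ = P(outcome | unexposed) = 185/1481 = 0.12492
Under exogeneity alone the bounds on PN are max{0,(p₁−p₀)/p₁} ≤ PN ≤ min{1,(1−p₀)/p₁}.
  lower = (p₁ − p₀)/p₁ = 0.051701 / 0.17662 ≈ 0.2927
  upper = min{1, (1 − p₀)/p₁} = 0.87508 / 0.17662 ≈ 4.9547 → capped at 1

0.293 ≤ PN ≤ 1.000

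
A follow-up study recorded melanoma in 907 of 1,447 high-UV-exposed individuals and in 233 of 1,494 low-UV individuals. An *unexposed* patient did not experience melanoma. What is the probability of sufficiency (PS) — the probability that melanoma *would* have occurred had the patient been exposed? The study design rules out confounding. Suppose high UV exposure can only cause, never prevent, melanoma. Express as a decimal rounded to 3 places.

PS ≈ 0.558

p₁ = P(outcome | exposed) = 907/1447 = 0.62681
p₀ = P(outcome | unexposed) = 233/1494 = 0.15596
Under exogeneity and monotonicity, PS = (p₁ − p₀) / (1 − p₀).
PS = (0.62681 − 0.15596) / (1 − 0.15596) = 0.47086 / 0.84404 ≈ 0.5579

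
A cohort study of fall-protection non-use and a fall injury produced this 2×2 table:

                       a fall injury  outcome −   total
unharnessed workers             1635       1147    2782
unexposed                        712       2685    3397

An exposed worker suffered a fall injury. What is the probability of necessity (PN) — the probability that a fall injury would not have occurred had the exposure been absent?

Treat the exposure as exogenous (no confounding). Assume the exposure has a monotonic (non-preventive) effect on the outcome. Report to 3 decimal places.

p₁ = P(outcome | exposed) = 1635/2782 = 0.58771
p₀ = P(outcome | unexposed) = 712/3397 = 0.2096
Under exogeneity and monotonicity, PN = (p₁ − p₀) / p₁.
PN = (0.58771 − 0.2096) / 0.58771 = 0.37811 / 0.58771 ≈ 0.6434

PN ≈ 0.643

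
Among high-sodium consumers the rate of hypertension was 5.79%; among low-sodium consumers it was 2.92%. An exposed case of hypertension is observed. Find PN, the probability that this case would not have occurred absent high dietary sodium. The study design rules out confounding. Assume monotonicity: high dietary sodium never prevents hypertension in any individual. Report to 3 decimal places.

PN ≈ 0.496

p₁ = 0.0579, p₀ = 0.0292.
Under exogeneity and monotonicity, PN = (p₁ − p₀) / p₁.
PN = (0.0579 − 0.0292) / 0.0579 = 0.0287 / 0.0579 ≈ 0.4957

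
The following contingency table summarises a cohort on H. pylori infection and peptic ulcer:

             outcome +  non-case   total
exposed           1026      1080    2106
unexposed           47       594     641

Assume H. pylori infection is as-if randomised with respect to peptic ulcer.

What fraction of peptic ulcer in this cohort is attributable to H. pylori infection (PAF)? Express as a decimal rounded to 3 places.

p₁ = P(outcome | exposed) = 1026/2106 = 0.48718
p₀ = P(outcome | unexposed) = 47/641 = 0.073323
Exposure prevalence π = 2106/2747 = 0.76665; overall risk P(Y=1) = 0.39061.
Under exogeneity, PAF = [P(Y=1) − p₀]/P(Y=1).
PAF = (0.39061 − 0.073323) / 0.39061 ≈ 0.8123

PAF ≈ 0.812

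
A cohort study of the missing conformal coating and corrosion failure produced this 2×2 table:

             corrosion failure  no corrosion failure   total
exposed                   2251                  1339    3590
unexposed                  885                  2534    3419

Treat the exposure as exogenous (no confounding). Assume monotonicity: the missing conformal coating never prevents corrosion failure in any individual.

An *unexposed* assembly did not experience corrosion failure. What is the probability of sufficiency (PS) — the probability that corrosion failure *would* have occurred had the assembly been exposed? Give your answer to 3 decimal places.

p₁ = P(outcome | exposed) = 2251/3590 = 0.62702
p₀ = P(outcome | unexposed) = 885/3419 = 0.25885
Under exogeneity and monotonicity, PS = (p₁ − p₀)/(1 − p₀).
PS = (0.62702 − 0.25885) / 0.74115 ≈ 0.4968

PS ≈ 0.497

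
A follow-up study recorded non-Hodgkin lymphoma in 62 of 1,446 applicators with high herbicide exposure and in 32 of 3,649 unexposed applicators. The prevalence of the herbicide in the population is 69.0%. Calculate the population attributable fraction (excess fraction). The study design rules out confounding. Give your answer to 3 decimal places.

p₁ = P(outcome | exposed) = 62/1446 = 0.042877
p₀ = P(outcome | unexposed) = 32/3649 = 0.0087695
Overall risk P(Y=1) = π·p₁ + (1−π)·p₀ = 0.69×0.042877 + 0.31×0.0087695 = 0.032304.
Under exogeneity, PAF = [P(Y=1) − p₀] / P(Y=1).
PAF = (0.032304 − 0.0087695) / 0.032304 ≈ 0.7285

PAF ≈ 0.729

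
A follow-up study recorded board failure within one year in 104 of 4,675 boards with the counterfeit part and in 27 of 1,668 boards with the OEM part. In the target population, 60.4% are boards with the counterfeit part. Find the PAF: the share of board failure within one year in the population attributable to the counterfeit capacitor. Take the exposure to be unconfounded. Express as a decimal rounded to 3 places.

p₁ = P(outcome | exposed) = 104/4675 = 0.022246
p₀ = P(outcome | unexposed) = 27/1668 = 0.016187
Overall risk P(Y=1) = π·p₁ + (1−π)·p₀ = 0.604×0.022246 + 0.396×0.016187 = 0.019847.
Under exogeneity, PAF = [P(Y=1) − p₀] / P(Y=1).
PAF = (0.019847 − 0.016187) / 0.019847 ≈ 0.1844

PAF ≈ 0.184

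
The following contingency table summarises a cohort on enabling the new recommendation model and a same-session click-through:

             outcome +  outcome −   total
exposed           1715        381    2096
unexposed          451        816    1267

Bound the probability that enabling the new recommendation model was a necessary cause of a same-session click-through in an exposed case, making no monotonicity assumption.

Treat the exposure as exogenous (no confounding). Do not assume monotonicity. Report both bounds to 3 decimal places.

p₁ = P(outcome | exposed) = 1715/2096 = 0.81823
p₀ = P(outcome | unexposed) = 451/1267 = 0.35596
Under exogeneity alone the bounds on PN are max{0,(p₁−p₀)/p₁} ≤ PN ≤ min{1,(1−p₀)/p₁}.
  lower = (p₁ − p₀)/p₁ = 0.46227 / 0.81823 ≈ 0.5650
  upper = min{1, (1 − p₀)/p₁} = 0.64404 / 0.81823 ≈ 0.7871

0.565 ≤ PN ≤ 0.787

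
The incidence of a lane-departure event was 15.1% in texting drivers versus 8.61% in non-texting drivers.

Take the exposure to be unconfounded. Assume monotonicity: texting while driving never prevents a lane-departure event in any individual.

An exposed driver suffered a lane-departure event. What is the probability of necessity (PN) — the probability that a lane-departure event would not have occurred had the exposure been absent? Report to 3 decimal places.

PN ≈ 0.430

p₁ = 0.151, p₀ = 0.0861.
Under exogeneity and monotonicity, PN = (p₁ − p₀) / p₁.
PN = (0.151 − 0.0861) / 0.151 = 0.0649 / 0.151 ≈ 0.4298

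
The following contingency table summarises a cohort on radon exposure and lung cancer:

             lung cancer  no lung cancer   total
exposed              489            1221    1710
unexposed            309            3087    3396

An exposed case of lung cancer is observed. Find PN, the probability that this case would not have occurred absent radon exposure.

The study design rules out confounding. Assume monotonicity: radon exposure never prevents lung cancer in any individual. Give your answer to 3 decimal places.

p₁ = P(outcome | exposed) = 489/1710 = 0.28596
p₀ = P(outcome | unexposed) = 309/3396 = 0.090989
Under exogeneity and monotonicity, PN = (p₁ − p₀)/p₁.
PN = (0.28596 − 0.090989) / 0.28596 ≈ 0.6818

PN ≈ 0.682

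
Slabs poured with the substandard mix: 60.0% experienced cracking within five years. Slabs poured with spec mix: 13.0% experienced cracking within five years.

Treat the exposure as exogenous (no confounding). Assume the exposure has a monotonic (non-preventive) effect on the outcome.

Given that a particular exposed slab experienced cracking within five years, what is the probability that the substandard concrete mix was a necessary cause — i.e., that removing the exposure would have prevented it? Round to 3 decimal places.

p₁ = 0.6, p₀ = 0.13.
Under exogeneity and monotonicity, PN = (p₁ − p₀) / p₁.
PN = (0.6 − 0.13) / 0.6 = 0.47 / 0.6 ≈ 0.7833

PN ≈ 0.783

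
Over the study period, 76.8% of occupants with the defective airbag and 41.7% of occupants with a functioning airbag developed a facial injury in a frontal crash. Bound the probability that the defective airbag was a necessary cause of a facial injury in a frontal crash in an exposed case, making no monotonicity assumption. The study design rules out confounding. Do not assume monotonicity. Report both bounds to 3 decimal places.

0.457 ≤ PN ≤ 0.759

p₁ = 0.768, p₀ = 0.417.
Under exogeneity alone the bounds on PN are max{0,(p₁−p₀)/p₁} ≤ PN ≤ min{1,(1−p₀)/p₁}.
  lower = (p₁ − p₀)/p₁ = 0.351 / 0.768 ≈ 0.4570
  upper = min{1, (1 − p₀)/p₁} = 0.583 / 0.768 ≈ 0.7591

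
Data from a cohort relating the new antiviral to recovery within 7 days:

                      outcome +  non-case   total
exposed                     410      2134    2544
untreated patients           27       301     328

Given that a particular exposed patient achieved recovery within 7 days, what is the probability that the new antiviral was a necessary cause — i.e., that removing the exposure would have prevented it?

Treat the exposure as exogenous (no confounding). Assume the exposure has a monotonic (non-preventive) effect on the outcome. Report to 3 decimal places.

p₁ = P(outcome | exposed) = 410/2544 = 0.16116
p₀ = P(outcome | unexposed) = 27/328 = 0.082317
Under exogeneity and monotonicity, PN = (p₁ − p₀)/p₁.
PN = (0.16116 − 0.082317) / 0.16116 ≈ 0.4892

PN ≈ 0.489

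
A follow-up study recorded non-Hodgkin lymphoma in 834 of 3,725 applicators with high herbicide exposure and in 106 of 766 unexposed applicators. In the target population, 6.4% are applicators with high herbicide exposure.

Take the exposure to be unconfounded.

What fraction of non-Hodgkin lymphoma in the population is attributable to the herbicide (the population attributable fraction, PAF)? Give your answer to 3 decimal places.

PAF ≈ 0.038

p₁ = P(outcome | exposed) = 834/3725 = 0.22389
p₀ = P(outcome | unexposed) = 106/766 = 0.13838
Overall risk P(Y=1) = π·p₁ + (1−π)·p₀ = 0.064×0.22389 + 0.936×0.13838 = 0.14385.
Under exogeneity, PAF = [P(Y=1) − p₀] / P(Y=1).
PAF = (0.14385 − 0.13838) / 0.14385 ≈ 0.0380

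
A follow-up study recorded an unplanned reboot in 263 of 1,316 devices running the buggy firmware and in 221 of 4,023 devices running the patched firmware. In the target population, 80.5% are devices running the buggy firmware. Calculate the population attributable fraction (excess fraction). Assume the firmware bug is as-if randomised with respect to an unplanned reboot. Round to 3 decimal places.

p₁ = P(outcome | exposed) = 263/1316 = 0.19985
p₀ = P(outcome | unexposed) = 221/4023 = 0.054934
Overall risk P(Y=1) = π·p₁ + (1−π)·p₀ = 0.805×0.19985 + 0.195×0.054934 = 0.17159.
Under exogeneity, PAF = [P(Y=1) − p₀] / P(Y=1).
PAF = (0.17159 − 0.054934) / 0.17159 ≈ 0.6799

PAF ≈ 0.680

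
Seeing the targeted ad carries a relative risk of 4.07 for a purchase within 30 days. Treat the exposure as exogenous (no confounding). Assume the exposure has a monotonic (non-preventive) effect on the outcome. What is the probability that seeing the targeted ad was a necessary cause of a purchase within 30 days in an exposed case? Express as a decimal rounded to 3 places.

PN ≈ 0.754

Under exogeneity and monotonicity, PN = (RR − 1) / RR = 1 − 1/RR.
PN = (4.07 − 1) / 4.07 = 3.07 / 4.07 ≈ 0.7543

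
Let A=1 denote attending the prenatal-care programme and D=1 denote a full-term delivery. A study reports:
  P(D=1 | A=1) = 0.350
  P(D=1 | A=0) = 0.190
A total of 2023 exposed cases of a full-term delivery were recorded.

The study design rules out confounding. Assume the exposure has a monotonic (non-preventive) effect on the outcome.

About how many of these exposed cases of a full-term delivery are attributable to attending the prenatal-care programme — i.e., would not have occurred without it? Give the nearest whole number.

Let p₁ = 0.35, p₀ = 0.19.
PN = (p₁ − p₀)/p₁ = (0.35 − 0.19) / 0.35 ≈ 0.45714.
Attributable cases ≈ PN × (exposed cases) = 0.45714 × 2023 ≈ 924.80.

about 925 cases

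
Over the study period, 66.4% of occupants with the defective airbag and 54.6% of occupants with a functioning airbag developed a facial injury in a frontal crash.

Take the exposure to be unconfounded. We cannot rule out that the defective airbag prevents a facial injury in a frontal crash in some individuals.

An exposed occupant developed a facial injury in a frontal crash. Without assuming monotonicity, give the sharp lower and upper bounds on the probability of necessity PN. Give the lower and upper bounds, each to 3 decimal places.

0.178 ≤ PN ≤ 0.684

p₁ = 0.664, p₀ = 0.546.
Under exogeneity alone the bounds on PN are max{0,(p₁−p₀)/p₁} ≤ PN ≤ min{1,(1−p₀)/p₁}.
  lower = (p₁ − p₀)/p₁ = 0.118 / 0.664 ≈ 0.1777
  upper = min{1, (1 − p₀)/p₁} = 0.454 / 0.664 ≈ 0.6837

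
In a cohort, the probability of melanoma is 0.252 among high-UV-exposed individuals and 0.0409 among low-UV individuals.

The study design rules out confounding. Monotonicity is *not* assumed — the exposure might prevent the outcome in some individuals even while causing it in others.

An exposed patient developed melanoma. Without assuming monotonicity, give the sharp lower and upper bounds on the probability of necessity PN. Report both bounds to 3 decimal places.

0.838 ≤ PN ≤ 1.000

Let p₁ = 0.252, p₀ = 0.0409.
Under exogeneity alone the bounds on PN are max{0,(p₁−p₀)/p₁} ≤ PN ≤ min{1,(1−p₀)/p₁}.
  lower = (p₁ − p₀)/p₁ = 0.2111 / 0.252 ≈ 0.8377
  upper = min{1, (1 − p₀)/p₁} = 0.9591 / 0.252 ≈ 3.8060 → capped at 1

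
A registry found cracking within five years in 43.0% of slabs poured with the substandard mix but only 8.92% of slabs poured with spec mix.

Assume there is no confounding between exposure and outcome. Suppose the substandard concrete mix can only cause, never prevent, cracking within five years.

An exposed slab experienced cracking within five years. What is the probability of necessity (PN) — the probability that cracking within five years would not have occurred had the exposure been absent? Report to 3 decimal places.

PN ≈ 0.793

p₁ = 0.43, p₀ = 0.0892.
Under exogeneity and monotonicity, PN = (p₁ − p₀) / p₁.
PN = (0.43 − 0.0892) / 0.43 = 0.3408 / 0.43 ≈ 0.7926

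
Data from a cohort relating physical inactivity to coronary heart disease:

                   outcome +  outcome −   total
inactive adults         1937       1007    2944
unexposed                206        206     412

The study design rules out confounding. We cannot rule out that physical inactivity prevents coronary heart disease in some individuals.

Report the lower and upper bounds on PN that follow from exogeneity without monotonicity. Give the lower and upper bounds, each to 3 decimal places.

p₁ = P(outcome | exposed) = 1937/2944 = 0.65795
p₀ = P(outcome | unexposed) = 206/412 = 0.5
Under exogeneity alone the bounds on PN are max{0,(p₁−p₀)/p₁} ≤ PN ≤ min{1,(1−p₀)/p₁}.
  lower = (p₁ − p₀)/p₁ = 0.15795 / 0.65795 ≈ 0.2401
  upper = min{1, (1 − p₀)/p₁} = 0.5 / 0.65795 ≈ 0.7599

0.240 ≤ PN ≤ 0.760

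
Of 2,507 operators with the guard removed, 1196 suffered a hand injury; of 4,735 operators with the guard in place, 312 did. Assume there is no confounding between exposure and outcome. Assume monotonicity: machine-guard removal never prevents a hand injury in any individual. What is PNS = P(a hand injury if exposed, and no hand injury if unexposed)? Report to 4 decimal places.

p₁ = P(outcome | exposed) = 1196/2507 = 0.47706
p₀ = P(outcome | unexposed) = 312/4735 = 0.065892
Under exogeneity and monotonicity, PNS = p₁ − p₀.
PNS = 0.47706 − 0.065892 = 0.41117

PNS ≈ 0.4112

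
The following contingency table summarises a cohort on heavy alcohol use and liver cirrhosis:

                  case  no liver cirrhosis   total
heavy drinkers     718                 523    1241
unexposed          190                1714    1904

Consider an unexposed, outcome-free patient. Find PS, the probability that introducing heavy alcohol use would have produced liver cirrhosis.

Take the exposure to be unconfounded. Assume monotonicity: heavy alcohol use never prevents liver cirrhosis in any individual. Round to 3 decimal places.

p₁ = P(outcome | exposed) = 718/1241 = 0.57857
p₀ = P(outcome | unexposed) = 190/1904 = 0.09979
Under exogeneity and monotonicity, PS = (p₁ − p₀)/(1 − p₀).
PS = (0.57857 − 0.09979) / 0.90021 ≈ 0.5318

PS ≈ 0.532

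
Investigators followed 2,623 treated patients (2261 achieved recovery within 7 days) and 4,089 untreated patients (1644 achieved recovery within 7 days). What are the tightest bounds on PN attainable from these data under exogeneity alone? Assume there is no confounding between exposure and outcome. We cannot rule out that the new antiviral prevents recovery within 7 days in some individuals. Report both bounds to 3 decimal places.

p₁ = P(outcome | exposed) = 2261/2623 = 0.86199
p₀ = P(outcome | unexposed) = 1644/4089 = 0.40205
Under exogeneity alone the bounds on PN are max{0,(p₁−p₀)/p₁} ≤ PN ≤ min{1,(1−p₀)/p₁}.
  lower = (p₁ − p₀)/p₁ = 0.45994 / 0.86199 ≈ 0.5336
  upper = min{1, (1 − p₀)/p₁} = 0.59795 / 0.86199 ≈ 0.6937

0.534 ≤ PN ≤ 0.694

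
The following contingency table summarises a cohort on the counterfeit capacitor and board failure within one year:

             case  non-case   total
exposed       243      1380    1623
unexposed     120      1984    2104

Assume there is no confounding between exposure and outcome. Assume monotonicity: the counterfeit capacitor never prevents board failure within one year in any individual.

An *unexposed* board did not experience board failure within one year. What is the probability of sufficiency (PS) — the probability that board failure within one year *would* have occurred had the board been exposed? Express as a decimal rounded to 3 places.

p₁ = P(outcome | exposed) = 243/1623 = 0.14972
p₀ = P(outcome | unexposed) = 120/2104 = 0.057034
Under exogeneity and monotonicity, PS = (p₁ − p₀)/(1 − p₀).
PS = (0.14972 − 0.057034) / 0.94297 ≈ 0.0983

PS ≈ 0.098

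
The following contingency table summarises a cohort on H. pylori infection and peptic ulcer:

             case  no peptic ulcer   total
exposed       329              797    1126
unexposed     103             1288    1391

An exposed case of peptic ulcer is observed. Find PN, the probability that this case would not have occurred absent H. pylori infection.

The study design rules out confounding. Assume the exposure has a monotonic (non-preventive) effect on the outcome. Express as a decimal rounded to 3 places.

p₁ = P(outcome | exposed) = 329/1126 = 0.29218
p₀ = P(outcome | unexposed) = 103/1391 = 0.074047
Under exogeneity and monotonicity, PN = (p₁ − p₀) / p₁.
PN = (0.29218 − 0.074047) / 0.29218 = 0.21814 / 0.29218 ≈ 0.7466

PN ≈ 0.747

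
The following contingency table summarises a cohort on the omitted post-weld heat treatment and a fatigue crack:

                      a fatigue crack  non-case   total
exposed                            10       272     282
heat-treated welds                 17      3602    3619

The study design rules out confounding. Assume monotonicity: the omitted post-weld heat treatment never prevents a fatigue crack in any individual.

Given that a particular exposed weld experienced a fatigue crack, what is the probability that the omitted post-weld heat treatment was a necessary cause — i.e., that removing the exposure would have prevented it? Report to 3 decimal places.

p₁ = P(outcome | exposed) = 10/282 = 0.035461
p₀ = P(outcome | unexposed) = 17/3619 = 0.0046974
Under exogeneity and monotonicity, PN = (p₁ − p₀) / p₁.
PN = (0.035461 − 0.0046974) / 0.035461 = 0.030764 / 0.035461 ≈ 0.8675

PN ≈ 0.868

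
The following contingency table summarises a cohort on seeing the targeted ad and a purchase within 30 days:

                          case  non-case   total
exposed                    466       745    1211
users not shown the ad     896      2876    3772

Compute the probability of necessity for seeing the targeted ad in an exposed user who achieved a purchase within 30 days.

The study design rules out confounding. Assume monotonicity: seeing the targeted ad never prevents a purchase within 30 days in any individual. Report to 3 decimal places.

PN ≈ 0.383

p₁ = P(outcome | exposed) = 466/1211 = 0.38481
p₀ = P(outcome | unexposed) = 896/3772 = 0.23754
Under exogeneity and monotonicity, PN = (p₁ − p₀)/p₁.
PN = (0.38481 − 0.23754) / 0.38481 ≈ 0.3827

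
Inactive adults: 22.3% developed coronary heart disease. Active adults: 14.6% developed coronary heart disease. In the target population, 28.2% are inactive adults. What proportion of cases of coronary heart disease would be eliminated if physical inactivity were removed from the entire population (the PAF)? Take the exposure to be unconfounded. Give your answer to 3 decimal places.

PAF ≈ 0.129

p₁ = 0.223, p₀ = 0.146.
Overall risk P(Y=1) = π·p₁ + (1−π)·p₀ = 0.282×0.223 + 0.718×0.146 = 0.16771.
Under exogeneity, PAF = [P(Y=1) − p₀] / P(Y=1).
PAF = (0.16771 − 0.146) / 0.16771 ≈ 0.1295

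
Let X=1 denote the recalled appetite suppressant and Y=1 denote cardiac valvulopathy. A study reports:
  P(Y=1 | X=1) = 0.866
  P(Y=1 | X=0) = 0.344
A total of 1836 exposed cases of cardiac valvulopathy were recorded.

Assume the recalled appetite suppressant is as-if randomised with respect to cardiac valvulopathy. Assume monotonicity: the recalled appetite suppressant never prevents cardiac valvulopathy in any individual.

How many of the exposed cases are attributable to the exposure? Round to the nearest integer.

about 1107 cases

Let p₁ = 0.866, p₀ = 0.344.
PN = (p₁ − p₀)/p₁ = (0.866 − 0.344) / 0.866 ≈ 0.60277.
Attributable cases ≈ PN × (exposed cases) = 0.60277 × 1836 ≈ 1106.69.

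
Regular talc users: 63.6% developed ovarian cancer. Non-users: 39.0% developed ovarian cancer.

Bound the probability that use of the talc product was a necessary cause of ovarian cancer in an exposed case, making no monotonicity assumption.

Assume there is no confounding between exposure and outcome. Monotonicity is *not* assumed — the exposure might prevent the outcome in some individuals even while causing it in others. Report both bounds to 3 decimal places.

p₁ = 0.636, p₀ = 0.39.
Under exogeneity alone the bounds on PN are max{0,(p₁−p₀)/p₁} ≤ PN ≤ min{1,(1−p₀)/p₁}.
  lower = (p₁ − p₀)/p₁ = 0.246 / 0.636 ≈ 0.3868
  upper = min{1, (1 − p₀)/p₁} = 0.61 / 0.636 ≈ 0.9591

0.387 ≤ PN ≤ 0.959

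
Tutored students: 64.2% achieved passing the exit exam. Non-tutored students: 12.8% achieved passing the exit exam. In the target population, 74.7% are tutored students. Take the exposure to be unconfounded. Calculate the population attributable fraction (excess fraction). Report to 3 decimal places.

PAF ≈ 0.750

p₁ = 0.642, p₀ = 0.128.
Overall risk P(Y=1) = π·p₁ + (1−π)·p₀ = 0.747×0.642 + 0.253×0.128 = 0.51196.
Under exogeneity, PAF = [P(Y=1) − p₀] / P(Y=1).
PAF = (0.51196 − 0.128) / 0.51196 ≈ 0.7500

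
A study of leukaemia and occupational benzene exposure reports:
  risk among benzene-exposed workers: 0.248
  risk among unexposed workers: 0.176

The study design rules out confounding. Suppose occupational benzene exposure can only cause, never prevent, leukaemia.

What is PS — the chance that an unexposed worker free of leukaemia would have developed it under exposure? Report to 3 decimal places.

PS ≈ 0.087

Let p₁ = 0.248, p₀ = 0.176.
Under exogeneity and monotonicity, PS = (p₁ − p₀) / (1 − p₀).
PS = (0.248 − 0.176) / (1 − 0.176) = 0.072 / 0.824 ≈ 0.0874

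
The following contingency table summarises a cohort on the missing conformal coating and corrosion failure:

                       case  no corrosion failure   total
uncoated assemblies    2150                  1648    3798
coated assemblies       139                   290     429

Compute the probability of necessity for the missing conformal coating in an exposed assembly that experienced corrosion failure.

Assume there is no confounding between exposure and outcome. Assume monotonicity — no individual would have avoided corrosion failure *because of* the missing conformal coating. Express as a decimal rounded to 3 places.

PN ≈ 0.428

p₁ = P(outcome | exposed) = 2150/3798 = 0.56609
p₀ = P(outcome | unexposed) = 139/429 = 0.32401
Under exogeneity and monotonicity, PN = (p₁ − p₀) / p₁.
PN = (0.56609 − 0.32401) / 0.56609 = 0.24208 / 0.56609 ≈ 0.4276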